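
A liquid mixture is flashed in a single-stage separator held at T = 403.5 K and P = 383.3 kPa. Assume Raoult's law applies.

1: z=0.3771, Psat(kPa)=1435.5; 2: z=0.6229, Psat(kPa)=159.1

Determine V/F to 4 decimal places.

Raoult's law: Kᵢ = Pᵢˢᵃᵗ/P = Pᵢˢᵃᵗ/383.3.
  K_1 = 1435.5/383.3 = 3.745108, K_2 = 159.1/383.3 = 0.415080
Material balance + equilibrium reduce to Σ zᵢ(Kᵢ−1)/(1+V/F(Kᵢ−1)) = 0.
Feasibility: ΣzᵢKᵢ = 1.6708, Σzᵢ/Kᵢ = 1.6014 — both > 1, two phases present.
Newton iteration, V/F⁰ = 0.5:
  V/F = 0.5000: g = -0.07863, g' = -0.9305 → V/F = 0.4155
  V/F = 0.4155: g = 0.00227, g' = -0.9921 → V/F = 0.4178
Converged at V/F = 0.4178.

V/F = 0.4178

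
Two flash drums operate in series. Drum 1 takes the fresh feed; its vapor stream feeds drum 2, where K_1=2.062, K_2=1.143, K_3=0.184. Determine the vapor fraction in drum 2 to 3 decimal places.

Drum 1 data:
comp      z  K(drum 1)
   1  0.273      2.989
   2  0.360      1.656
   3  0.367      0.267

Drum 1:
Newton–Raphson from ψ₁ = 0.5:
  ψ₁ = 0.500: g = 0.0254, g' = -0.851 → ψ₁ = 0.530
Converged at ψ₁ = 0.530.
Drum-1 compositions:
  1: x = 0.133, y = 0.397
  2: x = 0.267, y = 0.442
  3: x = 0.600, y = 0.160
Drum-2 feed = drum-1 vapor: z₂ = (0.3974, 0.4424, 0.1602).
Drum 2:
Rachford–Rice: g(ψ₂) = Σ zᵢ(Kᵢ−1)/(1+ψ₂(Kᵢ−1)) = 0.
Check two-phase: ΣzᵢKᵢ = 1.355 > 1 and Σzᵢ/Kᵢ = 1.450 > 1, so g(0) = 0.355 > 0 and g(1) = -0.450 < 0.
Iterate (Newton) starting at ψ₂ = 0.52:
  ψ₂ = 0.520: g = 0.1037, g' = -0.516 → ψ₂ = 0.721
  ψ₂ = 0.721: g = -0.0213, g' = -0.781 → ψ₂ = 0.694
  ψ₂ = 0.694: g = -0.0008, g' = -0.723 → ψ₂ = 0.693
Converged at ψ₂ = 0.693.
  1: x = 0.229, y = 0.472
  2: x = 0.403, y = 0.460
  3: x = 0.369, y = 0.068

V/F (drum 2) = 0.693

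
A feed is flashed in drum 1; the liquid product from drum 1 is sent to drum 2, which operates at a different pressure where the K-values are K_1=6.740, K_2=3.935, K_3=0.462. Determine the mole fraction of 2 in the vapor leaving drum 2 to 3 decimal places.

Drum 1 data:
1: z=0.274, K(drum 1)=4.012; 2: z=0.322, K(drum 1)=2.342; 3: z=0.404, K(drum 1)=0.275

y_2 (drum 2) = 0.364

Drum 1:
Newton iteration, ψ₁⁰ = 0.5:
  ψ₁ = 0.500: g = 0.1285, g' = -1.126 → ψ₁ = 0.614
  ψ₁ = 0.614: g = -0.0015, g' = -1.170 → ψ₁ = 0.613
Converged at ψ₁ = 0.613.
Drum-1 compositions:
  1: x = 0.096, y = 0.386
  2: x = 0.177, y = 0.414
  3: x = 0.727, y = 0.200
Drum-2 feed = drum-1 liquid: z₂ = (0.0963, 0.1767, 0.7270).
Drum 2:
Material balance + equilibrium reduce to Σ zᵢ(Kᵢ−1)/(1+ψ₂(Kᵢ−1)) = 0.
Check two-phase: ΣzᵢKᵢ = 1.680 > 1 and Σzᵢ/Kᵢ = 1.633 > 1, so g(0) = 0.680 > 0 and g(1) = -0.633 < 0.
Newton iteration, ψ₂⁰ = 0.54:
  ψ₂ = 0.540: g = -0.2159, g' = -0.835 → ψ₂ = 0.281
  ψ₂ = 0.281: g = 0.0345, g' = -1.213 → ψ₂ = 0.310
  ψ₂ = 0.310: g = 0.0012, g' = -1.132 → ψ₂ = 0.311
Converged at ψ₂ = 0.311.
  1: x = 0.035, y = 0.233
  2: x = 0.092, y = 0.364
  3: x = 0.873, y = 0.403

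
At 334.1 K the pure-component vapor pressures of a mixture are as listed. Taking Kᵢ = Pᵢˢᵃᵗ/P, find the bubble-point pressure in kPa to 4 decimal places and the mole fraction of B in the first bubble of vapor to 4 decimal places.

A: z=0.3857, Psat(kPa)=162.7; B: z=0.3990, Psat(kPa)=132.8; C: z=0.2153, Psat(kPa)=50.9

At the bubble point ψ → 0, so ΣzᵢKᵢ = 1 with Kᵢ = Pᵢˢᵃᵗ/P ⇒ P = ΣzᵢPᵢˢᵃᵗ.
P = 0.3857·162.7 + 0.3990·132.8 + 0.2153·50.9 = 126.6994 kPa
yᵢ = zᵢPᵢˢᵃᵗ/P ⇒ y_B = 0.3990·132.8/126.6994 = 0.4182

Pbub = 126.6994 kPa, y_B = 0.4182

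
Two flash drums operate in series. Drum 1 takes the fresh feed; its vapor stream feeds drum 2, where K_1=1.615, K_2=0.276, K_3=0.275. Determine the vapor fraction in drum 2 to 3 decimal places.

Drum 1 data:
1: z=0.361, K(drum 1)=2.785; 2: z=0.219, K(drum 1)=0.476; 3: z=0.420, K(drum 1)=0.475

Drum 1:
Let ψ₁ = V/F and solve Σ zᵢ(Kᵢ−1)/(1+ψ₁(Kᵢ−1)) = 0.
Check two-phase: ΣzᵢKᵢ = 1.309 > 1 and Σzᵢ/Kᵢ = 1.474 > 1, so g(0) = 0.309 > 0 and g(1) = -0.474 < 0.
Iterate (Newton) starting at ψ₁ = 0.5:
  ψ₁ = 0.500: g = -0.1140, g' = -0.644 → ψ₁ = 0.323
  ψ₁ = 0.323: g = 0.0050, g' = -0.718 → ψ₁ = 0.330
Converged at ψ₁ = 0.330.
Drum-1 compositions:
  1: x = 0.227, y = 0.633
  2: x = 0.265, y = 0.126
  3: x = 0.508, y = 0.241
Drum-2 feed = drum-1 vapor: z₂ = (0.6326, 0.1260, 0.2413).
Drum 2:
Let ψ₂ = V/F and solve Σ zᵢ(Kᵢ−1)/(1+ψ₂(Kᵢ−1)) = 0.
Check two-phase: ΣzᵢKᵢ = 1.123 > 1 and Σzᵢ/Kᵢ = 1.726 > 1, so g(0) = 0.123 > 0 and g(1) = -0.726 < 0.
Newton iteration, ψ₂⁰ = 0.45:
  ψ₂ = 0.450: g = -0.0903, g' = -0.572 → ψ₂ = 0.292
  ψ₂ = 0.292: g = -0.0078, g' = -0.482 → ψ₂ = 0.276
Converged at ψ₂ = 0.276.
  1: x = 0.541, y = 0.874
  2: x = 0.157, y = 0.043
  3: x = 0.302, y = 0.083

V/F (drum 2) = 0.276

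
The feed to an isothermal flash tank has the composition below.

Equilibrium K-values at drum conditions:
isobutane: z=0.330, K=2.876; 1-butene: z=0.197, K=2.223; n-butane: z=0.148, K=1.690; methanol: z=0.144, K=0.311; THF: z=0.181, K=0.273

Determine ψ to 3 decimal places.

ψ = 0.707

Newton–Raphson from ψ = 0.5:
  ψ = 0.500: g = 0.1868, g' = -0.857 → ψ = 0.718
  ψ = 0.718: g = -0.0113, g' = -1.012 → ψ = 0.707
Converged at ψ = 0.707.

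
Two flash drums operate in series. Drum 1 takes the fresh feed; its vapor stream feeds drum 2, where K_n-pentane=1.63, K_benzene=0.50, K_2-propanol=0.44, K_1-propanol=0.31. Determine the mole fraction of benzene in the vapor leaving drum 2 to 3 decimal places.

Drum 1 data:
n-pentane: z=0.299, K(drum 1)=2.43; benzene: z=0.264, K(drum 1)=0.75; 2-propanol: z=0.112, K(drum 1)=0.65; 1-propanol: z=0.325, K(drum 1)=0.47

Drum 1:
Let ψ₁ = V/F and solve Σ zᵢ(Kᵢ−1)/(1+ψ₁(Kᵢ−1)) = 0.
Check two-phase: ΣzᵢKᵢ = 1.150 > 1 and Σzᵢ/Kᵢ = 1.339 > 1, so g(0) = 0.150 > 0 and g(1) = -0.339 < 0.
Newton iteration, ψ₁⁰ = 0.5:
  ψ₁ = 0.500: g = -0.1080, g' = -0.419 → ψ₁ = 0.242
  ψ₁ = 0.242: g = 0.0070, g' = -0.493 → ψ₁ = 0.256
Converged at ψ₁ = 0.256.
Drum-1 compositions:
  n-pentane: x = 0.219, y = 0.532
  benzene: x = 0.282, y = 0.212
  2-propanol: x = 0.123, y = 0.080
  1-propanol: x = 0.376, y = 0.177
Drum-2 feed = drum-1 vapor: z₂ = (0.5317, 0.2116, 0.0800, 0.1768).
Drum 2:
Newton iteration, ψ₂⁰ = 0.5:
  ψ₂ = 0.500: g = -0.1347, g' = -0.461 → ψ₂ = 0.208
  ψ₂ = 0.208: g = -0.0148, g' = -0.378 → ψ₂ = 0.168
Converged at ψ₂ = 0.168.
  n-pentane: x = 0.481, y = 0.784
  benzene: x = 0.231, y = 0.115
  2-propanol: x = 0.088, y = 0.039
  1-propanol: x = 0.200, y = 0.062

y_benzene (drum 2) = 0.115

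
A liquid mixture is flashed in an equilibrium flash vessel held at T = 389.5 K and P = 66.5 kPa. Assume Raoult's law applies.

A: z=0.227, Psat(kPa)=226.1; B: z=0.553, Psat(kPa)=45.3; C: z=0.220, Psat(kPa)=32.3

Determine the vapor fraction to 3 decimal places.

ψ = 0.280

Raoult's law: Kᵢ = Pᵢˢᵃᵗ/P = Pᵢˢᵃᵗ/66.5.
  K_A = 226.1/66.5 = 3.40000, K_B = 45.3/66.5 = 0.68120, K_C = 32.3/66.5 = 0.48571
Rachford–Rice: g(ψ) = Σ zᵢ(Kᵢ−1)/(1+ψ(Kᵢ−1)) = 0.
g(0) = ΣzᵢKᵢ − 1 = 0.255 and g(1) = 1 − Σzᵢ/Kᵢ = -0.332, so a root lies in (0, 1).
Newton–Raphson from ψ = 0.5:
  ψ = 0.500: g = -0.1144, g' = -0.455 → ψ = 0.249
  ψ = 0.249: g = 0.0200, g' = -0.656 → ψ = 0.279
  ψ = 0.279: g = 0.0006, g' = -0.616 → ψ = 0.280
Converged at ψ = 0.280.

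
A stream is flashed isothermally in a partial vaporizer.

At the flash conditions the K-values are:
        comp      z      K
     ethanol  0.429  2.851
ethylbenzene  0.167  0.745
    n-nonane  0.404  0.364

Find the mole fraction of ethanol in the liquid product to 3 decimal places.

x_ethanol = 0.227

Rachford–Rice: g(ψ) = Σ zᵢ(Kᵢ−1)/(1+ψ(Kᵢ−1)) = 0.
Feasibility: ΣzᵢKᵢ = 1.495, Σzᵢ/Kᵢ = 1.485 — both > 1, two phases present.
Iterate (Newton) starting at ψ = 0.58:
  ψ = 0.580: g = -0.0741, g' = -0.767 → ψ = 0.483
Converged at ψ = 0.483.
Compositions from xᵢ = zᵢ/(1+ψ(Kᵢ−1)), yᵢ = Kᵢxᵢ:
  ethanol: x = 0.227, y = 0.646
  ethylbenzene: x = 0.190, y = 0.142
  n-nonane: x = 0.583, y = 0.212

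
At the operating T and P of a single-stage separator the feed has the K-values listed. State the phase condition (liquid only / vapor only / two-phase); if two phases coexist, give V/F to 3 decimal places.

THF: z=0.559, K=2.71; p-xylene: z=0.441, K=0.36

two-phase, V/F = 0.616

ΣzᵢKᵢ = 1.674; Σzᵢ/Kᵢ = 1.431.
Both exceed 1, so a two-phase solution exists.
Let ψ = V/F and solve Σ zᵢ(Kᵢ−1)/(1+ψ(Kᵢ−1)) = 0.
Binary case is linear: z₁(K₁−1)(1+ψ(K₂−1)) + z₂(K₂−1)(1+ψ(K₁−1)) = 0
⇒ ψ = [z₁(K₁−1)+z₂(K₂−1)] / [−(K₁−1)(K₂−1)] = 0.6737/1.0944 = 0.616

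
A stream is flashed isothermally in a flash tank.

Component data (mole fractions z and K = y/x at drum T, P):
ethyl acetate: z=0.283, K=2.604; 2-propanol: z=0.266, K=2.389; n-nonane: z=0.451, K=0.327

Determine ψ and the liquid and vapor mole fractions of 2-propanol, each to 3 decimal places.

Newton iteration, ψ⁰ = 0.5:
  ψ = 0.500: g = 0.0125, g' = -0.867 → ψ = 0.514
Converged at ψ = 0.514.
Compositions from xᵢ = zᵢ/(1+ψ(Kᵢ−1)), yᵢ = Kᵢxᵢ:
  ethyl acetate: x = 0.155, y = 0.404
  2-propanol: x = 0.155, y = 0.371
  n-nonane: x = 0.690, y = 0.226

ψ = 0.514, x_2-propanol = 0.155, y_2-propanol = 0.371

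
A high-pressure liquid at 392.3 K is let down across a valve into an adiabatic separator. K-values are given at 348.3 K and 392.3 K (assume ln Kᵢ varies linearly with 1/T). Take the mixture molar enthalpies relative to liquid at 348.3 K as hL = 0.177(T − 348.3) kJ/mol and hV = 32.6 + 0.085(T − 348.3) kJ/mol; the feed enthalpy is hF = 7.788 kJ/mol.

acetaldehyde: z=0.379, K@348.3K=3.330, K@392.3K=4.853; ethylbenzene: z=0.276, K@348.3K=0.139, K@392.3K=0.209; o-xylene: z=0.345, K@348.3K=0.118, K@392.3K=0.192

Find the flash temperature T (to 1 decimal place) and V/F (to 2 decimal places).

T = 356.2 K, V/F = 0.20

Adiabatic flash: solve Rachford–Rice at each trial T, then check hF = ψ·hV(T) + (1−ψ)·hL(T).
  T = 348.3 K: K = (3.330, 0.139, 0.118), RR gives ψ = 0.168, H_out = 5.469 kJ/mol
  T = 392.3 K: K = (4.853, 0.209, 0.192), RR gives ψ = 0.312, H_out = 16.705 kJ/mol
  T = 370.3 K: K = (4.065, 0.173, 0.153), RR gives ψ = 0.249, H_out = 11.520 kJ/mol
  T = 359.3 K: K = (3.691, 0.155, 0.135), RR gives ψ = 0.212, H_out = 8.640 kJ/mol
  T = 353.8 K: K = (3.508, 0.147, 0.126), RR gives ψ = 0.191, H_out = 7.098 kJ/mol
  T = 356.6 K: K = (3.601, 0.151, 0.131), RR gives ψ = 0.202, H_out = 7.893 kJ/mol
  T = 355.2 K: K = (3.554, 0.149, 0.128), RR gives ψ = 0.196, H_out = 7.498 kJ/mol
Linear interpolation between T = 355.2 (H_out = 7.498) and T = 356.6 (H_out = 7.893) on hF = 7.788 gives T ≈ 356.2 K, at which ψ = 0.20.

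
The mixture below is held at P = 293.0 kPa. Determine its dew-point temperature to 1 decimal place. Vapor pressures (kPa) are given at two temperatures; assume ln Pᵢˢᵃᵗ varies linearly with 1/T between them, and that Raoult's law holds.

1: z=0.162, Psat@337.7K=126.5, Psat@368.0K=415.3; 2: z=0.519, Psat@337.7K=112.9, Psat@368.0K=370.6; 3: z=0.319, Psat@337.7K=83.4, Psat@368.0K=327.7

T = 362.5 K

Dew-point temperature: Σzᵢ·P/Pᵢˢᵃᵗ(T) = 1. Interpolate ln Pᵢˢᵃᵗ = aᵢ + bᵢ/T.
  T = 337.7 K: ΣzᵢP/Pᵢˢᵃᵗ = 2.8429
  T = 368.0 K: ΣzᵢP/Pᵢˢᵃᵗ = 0.8098
  T = 352.9 K: ΣzᵢP/Pᵢˢᵃᵗ = 1.4725
  T = 360.4 K: ΣzᵢP/Pᵢˢᵃᵗ = 1.0871
  T = 364.2 K: ΣzᵢP/Pᵢˢᵃᵗ = 0.9368
  T = 362.3 K: ΣzᵢP/Pᵢˢᵃᵗ = 1.0088
Interpolating between 362.3 K and 364.2 K gives T ≈ 362.5 K.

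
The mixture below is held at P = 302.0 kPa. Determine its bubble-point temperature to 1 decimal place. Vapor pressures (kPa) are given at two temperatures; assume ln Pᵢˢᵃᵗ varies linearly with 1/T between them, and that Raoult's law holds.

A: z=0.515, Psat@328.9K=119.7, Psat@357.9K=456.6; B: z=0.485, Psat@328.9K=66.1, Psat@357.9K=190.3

T = 355.9 K

Bubble-point temperature: ΣzᵢPᵢˢᵃᵗ(T) = P. Interpolate ln Pᵢˢᵃᵗ = aᵢ + bᵢ/T.
  T = 328.9 K: ΣzᵢPᵢˢᵃᵗ = 93.70 kPa
  T = 357.9 K: ΣzᵢPᵢˢᵃᵗ = 327.44 kPa
  T = 343.4 K: ΣzᵢPᵢˢᵃᵗ = 179.47 kPa
  T = 350.6 K: ΣzᵢPᵢˢᵃᵗ = 243.31 kPa
  T = 354.2 K: ΣzᵢPᵢˢᵃᵗ = 282.09 kPa
  T = 356.0 K: ΣzᵢPᵢˢᵃᵗ = 303.42 kPa
Interpolating between 354.2 K and 356.0 K gives T ≈ 355.9 K.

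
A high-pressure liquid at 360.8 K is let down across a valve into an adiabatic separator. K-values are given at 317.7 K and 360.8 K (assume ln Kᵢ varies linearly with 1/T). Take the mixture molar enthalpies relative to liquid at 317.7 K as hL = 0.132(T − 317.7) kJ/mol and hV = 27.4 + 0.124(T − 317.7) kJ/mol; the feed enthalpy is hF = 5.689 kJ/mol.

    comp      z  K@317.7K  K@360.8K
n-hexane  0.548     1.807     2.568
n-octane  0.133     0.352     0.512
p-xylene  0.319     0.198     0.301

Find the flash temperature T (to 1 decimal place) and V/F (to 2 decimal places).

T = 320.1 K, V/F = 0.20

Adiabatic flash: solve Rachford–Rice at each trial T, then check hF = ψ·hV(T) + (1−ψ)·hL(T).
  T = 317.7 K: K = (1.807, 0.352, 0.198), RR gives ψ = 0.163, H_out = 4.473 kJ/mol
  T = 360.8 K: K = (2.568, 0.512, 0.301), RR gives ψ = 0.562, H_out = 20.897 kJ/mol
  T = 339.2 K: K = (2.177, 0.429, 0.247), RR gives ψ = 0.396, H_out = 13.618 kJ/mol
  T = 328.4 K: K = (1.989, 0.390, 0.222), RR gives ψ = 0.293, H_out = 9.410 kJ/mol
  T = 323.0 K: K = (1.896, 0.371, 0.210), RR gives ψ = 0.232, H_out = 7.044 kJ/mol
  T = 320.4 K: K = (1.852, 0.361, 0.204), RR gives ψ = 0.199, H_out = 5.818 kJ/mol
  T = 319.0 K: K = (1.829, 0.357, 0.201), RR gives ψ = 0.181, H_out = 5.131 kJ/mol
Linear interpolation between T = 319.0 (H_out = 5.131) and T = 320.4 (H_out = 5.818) on hF = 5.689 gives T ≈ 320.1 K, at which ψ = 0.20.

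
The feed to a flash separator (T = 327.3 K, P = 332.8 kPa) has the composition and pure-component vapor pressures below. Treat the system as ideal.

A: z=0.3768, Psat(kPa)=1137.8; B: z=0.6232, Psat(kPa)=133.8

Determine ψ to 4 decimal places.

Raoult's law: Kᵢ = Pᵢˢᵃᵗ/P = Pᵢˢᵃᵗ/332.8.
  K_A = 1137.8/332.8 = 3.418870, K_B = 133.8/332.8 = 0.402043
Binary case is linear: z₁(K₁−1)(1+ψ(K₂−1)) + z₂(K₂−1)(1+ψ(K₁−1)) = 0
⇒ ψ = [z₁(K₁−1)+z₂(K₂−1)] / [−(K₁−1)(K₂−1)] = 0.53878/1.44638 = 0.3725

ψ = 0.3725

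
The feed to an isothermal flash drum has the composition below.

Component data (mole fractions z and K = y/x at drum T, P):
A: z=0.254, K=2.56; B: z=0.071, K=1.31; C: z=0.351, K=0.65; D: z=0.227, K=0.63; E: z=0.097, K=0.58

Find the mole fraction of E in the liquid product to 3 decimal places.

x_E = 0.113

Newton–Raphson from V/F = 0.38:
  V/F = 0.380: g = -0.0194, g' = -0.373 → V/F = 0.328
  V/F = 0.328: g = 0.0005, g' = -0.394 → V/F = 0.329
Converged at V/F = 0.329.
Compositions from xᵢ = zᵢ/(1+V/F(Kᵢ−1)), yᵢ = Kᵢxᵢ:
  A: x = 0.168, y = 0.430
  B: x = 0.064, y = 0.084
  C: x = 0.397, y = 0.258
  D: x = 0.258, y = 0.163
  E: x = 0.113, y = 0.065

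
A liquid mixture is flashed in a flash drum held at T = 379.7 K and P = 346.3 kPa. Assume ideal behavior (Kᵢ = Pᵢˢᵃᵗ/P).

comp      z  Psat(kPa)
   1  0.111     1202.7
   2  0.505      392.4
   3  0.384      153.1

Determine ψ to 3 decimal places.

Raoult's law: Kᵢ = Pᵢˢᵃᵗ/P = Pᵢˢᵃᵗ/346.3.
  K_1 = 1202.7/346.3 = 3.47300, K_2 = 392.4/346.3 = 1.13312, K_3 = 153.1/346.3 = 0.44210
Rachford–Rice: g(ψ) = Σ zᵢ(Kᵢ−1)/(1+ψ(Kᵢ−1)) = 0.
g(0) = ΣzᵢKᵢ − 1 = 0.127 and g(1) = 1 − Σzᵢ/Kᵢ = -0.346, so a root lies in (0, 1).
Iterate (Newton) starting at ψ = 0.61:
  ψ = 0.610: g = -0.1531, g' = -0.390 → ψ = 0.217
  ψ = 0.217: g = 0.0000, g' = -0.450 → ψ = 0.218
Converged at ψ = 0.218.

ψ = 0.218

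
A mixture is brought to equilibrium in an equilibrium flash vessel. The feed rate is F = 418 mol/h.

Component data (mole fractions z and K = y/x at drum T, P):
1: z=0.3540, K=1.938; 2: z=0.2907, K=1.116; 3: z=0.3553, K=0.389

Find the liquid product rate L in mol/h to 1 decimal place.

L = 265.1 mol/h

Newton–Raphson from V/F = 0.38:
  V/F = 0.3800: g = -0.00564, g' = -0.3979 → V/F = 0.3658
Converged at V/F = 0.3658.
Then V = V/F·F = 0.3658·418 = 152.9 mol/h and L = F − V = 265.1 mol/h.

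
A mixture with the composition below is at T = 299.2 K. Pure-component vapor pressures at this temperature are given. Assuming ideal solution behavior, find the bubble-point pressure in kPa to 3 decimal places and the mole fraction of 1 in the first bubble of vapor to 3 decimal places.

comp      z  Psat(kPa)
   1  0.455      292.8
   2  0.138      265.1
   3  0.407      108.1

At the bubble point ψ → 0, so ΣzᵢKᵢ = 1 with Kᵢ = Pᵢˢᵃᵗ/P ⇒ P = ΣzᵢPᵢˢᵃᵗ.
P = 0.455·292.8 + 0.138·265.1 + 0.407·108.1 = 213.805 kPa
yᵢ = zᵢPᵢˢᵃᵗ/P ⇒ y_1 = 0.455·292.8/213.805 = 0.623

Pbub = 213.805 kPa, y_1 = 0.623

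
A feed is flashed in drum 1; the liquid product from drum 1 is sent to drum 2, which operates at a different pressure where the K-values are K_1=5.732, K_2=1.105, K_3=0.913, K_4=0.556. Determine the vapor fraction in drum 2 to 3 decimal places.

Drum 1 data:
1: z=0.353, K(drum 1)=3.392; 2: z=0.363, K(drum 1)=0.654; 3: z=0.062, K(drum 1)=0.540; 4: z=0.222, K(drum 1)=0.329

Drum 1:
Iterate (Newton) starting at ψ₁ = 0.61:
  ψ₁ = 0.610: g = -0.1077, g' = -0.716 → ψ₁ = 0.460
  ψ₁ = 0.460: g = 0.0013, g' = -0.750 → ψ₁ = 0.461
Converged at ψ₁ = 0.461.
Drum-1 compositions:
  1: x = 0.168, y = 0.569
  2: x = 0.432, y = 0.282
  3: x = 0.079, y = 0.042
  4: x = 0.322, y = 0.106
Drum-2 feed = drum-1 liquid: z₂ = (0.1678, 0.4320, 0.0787, 0.3215).
Drum 2:
Material balance + equilibrium reduce to Σ zᵢ(Kᵢ−1)/(1+ψ₂(Kᵢ−1)) = 0.
Feasibility: ΣzᵢKᵢ = 1.690, Σzᵢ/Kᵢ = 1.085 — both > 1, two phases present.
Newton iteration, ψ₂⁰ = 0.57:
  ψ₂ = 0.570: g = 0.0592, g' = -0.393 → ψ₂ = 0.721
  ψ₂ = 0.721: g = 0.0050, g' = -0.335 → ψ₂ = 0.736
Converged at ψ₂ = 0.736.
  1: x = 0.037, y = 0.215
  2: x = 0.401, y = 0.443
  3: x = 0.084, y = 0.077
  4: x = 0.477, y = 0.265

V/F (drum 2) = 0.736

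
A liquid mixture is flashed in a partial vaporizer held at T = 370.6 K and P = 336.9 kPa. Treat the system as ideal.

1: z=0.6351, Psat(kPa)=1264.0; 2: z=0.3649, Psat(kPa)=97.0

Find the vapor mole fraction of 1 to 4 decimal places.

y_1 = 0.7713

Raoult's law: Kᵢ = Pᵢˢᵃᵗ/P = Pᵢˢᵃᵗ/336.9.
  K_1 = 1264.0/336.9 = 3.751855, K_2 = 97.0/336.9 = 0.287919
Material balance + equilibrium reduce to Σ zᵢ(Kᵢ−1)/(1+ψ(Kᵢ−1)) = 0.
Feasibility: ΣzᵢKᵢ = 2.4879, Σzᵢ/Kᵢ = 1.4366 — both > 1, two phases present.
Binary case is linear: z₁(K₁−1)(1+ψ(K₂−1)) + z₂(K₂−1)(1+ψ(K₁−1)) = 0
⇒ ψ = [z₁(K₁−1)+z₂(K₂−1)] / [−(K₁−1)(K₂−1)] = 1.48786/1.95954 = 0.7593
Compositions from xᵢ = zᵢ/(1+ψ(Kᵢ−1)), yᵢ = Kᵢxᵢ:
  1: x = 0.2056, y = 0.7713
  2: x = 0.7944, y = 0.2287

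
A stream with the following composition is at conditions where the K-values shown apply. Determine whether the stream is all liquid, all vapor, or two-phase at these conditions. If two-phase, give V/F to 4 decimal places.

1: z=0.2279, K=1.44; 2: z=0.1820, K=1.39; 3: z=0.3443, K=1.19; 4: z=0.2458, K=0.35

ΣzᵢKᵢ = 1.0769; Σzᵢ/Kᵢ = 1.2808.
Both exceed 1, so a two-phase solution exists.
Rachford–Rice: g(ψ) = Σ zᵢ(Kᵢ−1)/(1+ψ(Kᵢ−1)) = 0.
Newton–Raphson from ψ = 0.49:
  ψ = 0.4900: g = -0.03251, g' = -0.2834 → ψ = 0.3753
  ψ = 0.3753: g = -0.00227, g' = -0.2461 → ψ = 0.3660
Converged at ψ = 0.3660.

two-phase, V/F = 0.3660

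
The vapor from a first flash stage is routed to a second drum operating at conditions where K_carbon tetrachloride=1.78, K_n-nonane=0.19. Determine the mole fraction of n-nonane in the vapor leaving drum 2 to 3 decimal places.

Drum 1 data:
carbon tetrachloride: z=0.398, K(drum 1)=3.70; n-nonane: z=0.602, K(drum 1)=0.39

Drum 1:
Let ψ₁ = V/F and solve Σ zᵢ(Kᵢ−1)/(1+ψ₁(Kᵢ−1)) = 0.
g(0) = ΣzᵢKᵢ − 1 = 0.707 and g(1) = 1 − Σzᵢ/Kᵢ = -0.651, so a root lies in (0, 1).
Binary case is linear: z₁(K₁−1)(1+ψ₁(K₂−1)) + z₂(K₂−1)(1+ψ₁(K₁−1)) = 0
⇒ ψ₁ = [z₁(K₁−1)+z₂(K₂−1)] / [−(K₁−1)(K₂−1)] = 0.7074/1.6470 = 0.429
Drum-1 compositions:
  carbon tetrachloride: x = 0.184, y = 0.682
  n-nonane: x = 0.816, y = 0.318
Drum-2 feed = drum-1 vapor: z₂ = (0.6819, 0.3181).
Drum 2:
Let ψ₂ = V/F and solve Σ zᵢ(Kᵢ−1)/(1+ψ₂(Kᵢ−1)) = 0.
Feasibility: ΣzᵢKᵢ = 1.274, Σzᵢ/Kᵢ = 2.057 — both > 1, two phases present.
Binary case is linear: z₁(K₁−1)(1+ψ₂(K₂−1)) + z₂(K₂−1)(1+ψ₂(K₁−1)) = 0
⇒ ψ₂ = [z₁(K₁−1)+z₂(K₂−1)] / [−(K₁−1)(K₂−1)] = 0.2742/0.6318 = 0.434
  carbon tetrachloride: x = 0.509, y = 0.907
  n-nonane: x = 0.491, y = 0.093

y_n-nonane (drum 2) = 0.093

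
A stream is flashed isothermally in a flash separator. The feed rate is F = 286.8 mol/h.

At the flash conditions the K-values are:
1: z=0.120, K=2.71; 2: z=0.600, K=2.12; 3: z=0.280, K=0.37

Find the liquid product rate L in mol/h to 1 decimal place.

Material balance + equilibrium reduce to Σ zᵢ(Kᵢ−1)/(1+ψ(Kᵢ−1)) = 0.
g(0) = ΣzᵢKᵢ − 1 = 0.701 and g(1) = 1 − Σzᵢ/Kᵢ = -0.084, so a root lies in (0, 1).
Newton–Raphson from ψ = 0.49:
  ψ = 0.490: g = 0.2904, g' = -0.650 → ψ = 0.937
  ψ = 0.937: g = -0.0235, g' = -0.892 → ψ = 0.910
Converged at ψ = 0.910.
Then V = ψ·F = 0.9096·286.8 = 260.9 mol/h and L = F − V = 25.9 mol/h.

L = 25.9 mol/h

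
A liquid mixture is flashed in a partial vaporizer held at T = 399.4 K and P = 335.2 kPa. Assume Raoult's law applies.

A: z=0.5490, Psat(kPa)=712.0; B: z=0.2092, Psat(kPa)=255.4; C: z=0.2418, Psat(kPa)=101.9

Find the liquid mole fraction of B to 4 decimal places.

Raoult's law: Kᵢ = Pᵢˢᵃᵗ/P = Pᵢˢᵃᵗ/335.2.
  K_A = 712.0/335.2 = 2.124105, K_B = 255.4/335.2 = 0.761933, K_C = 101.9/335.2 = 0.303998
Iterate (Newton) starting at β = 0.5:
  β = 0.5000: g = 0.08043, g' = -0.5751 → β = 0.6398
  β = 0.6398: g = -0.00321, g' = -0.6319 → β = 0.6348
  β = 0.6348: g = -0.00001, g' = -0.6286 → β = 0.6347
Converged at β = 0.6347.
Compositions from xᵢ = zᵢ/(1+β(Kᵢ−1)), yᵢ = Kᵢxᵢ:
  A: x = 0.3204, y = 0.6805
  B: x = 0.2464, y = 0.1878
  C: x = 0.4332, y = 0.1317

x_B = 0.2464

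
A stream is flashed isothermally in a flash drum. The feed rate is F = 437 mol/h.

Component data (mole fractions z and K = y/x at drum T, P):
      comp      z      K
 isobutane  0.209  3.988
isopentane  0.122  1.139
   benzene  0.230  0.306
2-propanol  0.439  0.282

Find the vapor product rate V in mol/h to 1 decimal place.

Let ψ = V/F and solve Σ zᵢ(Kᵢ−1)/(1+ψ(Kᵢ−1)) = 0.
Feasibility: ΣzᵢKᵢ = 1.167, Σzᵢ/Kᵢ = 2.468 — both > 1, two phases present.
Newton–Raphson from ψ = 0.5:
  ψ = 0.500: g = -0.4699, g' = -1.113 → ψ = 0.078
  ψ = 0.078: g = 0.0211, g' = -1.609 → ψ = 0.091
Converged at ψ = 0.091.
Then V = ψ·F = 0.0911·437 = 39.8 mol/h and L = F − V = 397.2 mol/h.

V = 39.8 mol/h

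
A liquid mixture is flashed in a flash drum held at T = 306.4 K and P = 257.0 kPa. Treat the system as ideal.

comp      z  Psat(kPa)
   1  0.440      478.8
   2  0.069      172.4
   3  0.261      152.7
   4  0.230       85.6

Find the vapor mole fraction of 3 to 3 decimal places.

y_3 = 0.170

Raoult's law: Kᵢ = Pᵢˢᵃᵗ/P = Pᵢˢᵃᵗ/257.0.
  K_1 = 478.8/257.0 = 1.86304, K_2 = 172.4/257.0 = 0.67082, K_3 = 152.7/257.0 = 0.59416, K_4 = 85.6/257.0 = 0.33307
Iterate (Newton) starting at ψ = 0.33:
  ψ = 0.330: g = -0.0489, g' = -0.433 → ψ = 0.217
Converged at ψ = 0.217.
Compositions from xᵢ = zᵢ/(1+ψ(Kᵢ−1)), yᵢ = Kᵢxᵢ:
  1: x = 0.371, y = 0.691
  2: x = 0.074, y = 0.050
  3: x = 0.286, y = 0.170
  4: x = 0.269, y = 0.090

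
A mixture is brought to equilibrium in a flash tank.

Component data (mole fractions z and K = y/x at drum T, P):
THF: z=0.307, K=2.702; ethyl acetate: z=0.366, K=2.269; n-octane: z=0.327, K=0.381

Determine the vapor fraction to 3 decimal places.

ψ = 0.862

Material balance + equilibrium reduce to Σ zᵢ(Kᵢ−1)/(1+ψ(Kᵢ−1)) = 0.
Feasibility: ΣzᵢKᵢ = 1.785, Σzᵢ/Kᵢ = 1.133 — both > 1, two phases present.
Iterate (Newton) starting at ψ = 0.5:
  ψ = 0.500: g = 0.2733, g' = -0.743 → ψ = 0.868
  ψ = 0.868: g = -0.0054, g' = -0.863 → ψ = 0.862
Converged at ψ = 0.862.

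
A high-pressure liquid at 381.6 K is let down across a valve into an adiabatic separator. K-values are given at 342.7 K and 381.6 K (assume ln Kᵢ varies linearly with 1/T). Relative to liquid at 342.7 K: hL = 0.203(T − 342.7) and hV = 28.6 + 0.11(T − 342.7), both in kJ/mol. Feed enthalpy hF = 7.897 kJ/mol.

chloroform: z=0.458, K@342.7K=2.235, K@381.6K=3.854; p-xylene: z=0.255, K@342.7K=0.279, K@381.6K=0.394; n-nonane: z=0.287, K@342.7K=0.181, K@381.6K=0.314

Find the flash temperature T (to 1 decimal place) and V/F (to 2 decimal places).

T = 349.0 K, V/F = 0.24

Adiabatic flash: solve Rachford–Rice at each trial T, then check hF = ψ·hV(T) + (1−ψ)·hL(T).
  T = 342.7 K: K = (2.235, 0.279, 0.181), RR gives ψ = 0.153, H_out = 4.387 kJ/mol
  T = 381.6 K: K = (3.854, 0.394, 0.314), RR gives ψ = 0.515, H_out = 20.766 kJ/mol
  T = 362.1 K: K = (2.976, 0.334, 0.242), RR gives ψ = 0.366, H_out = 13.737 kJ/mol
  T = 352.4 K: K = (2.589, 0.306, 0.210), RR gives ψ = 0.273, H_out = 9.539 kJ/mol
  T = 347.5 K: K = (2.406, 0.292, 0.195), RR gives ψ = 0.217, H_out = 7.094 kJ/mol
  T = 349.9 K: K = (2.495, 0.299, 0.202), RR gives ψ = 0.246, H_out = 8.326 kJ/mol
  T = 348.7 K: K = (2.450, 0.296, 0.199), RR gives ψ = 0.232, H_out = 7.719 kJ/mol
  T = 349.3 K: K = (2.473, 0.297, 0.200), RR gives ψ = 0.239, H_out = 8.025 kJ/mol
Linear interpolation between T = 348.7 (H_out = 7.719) and T = 349.3 (H_out = 8.025) on hF = 7.897 gives T ≈ 349.0 K, at which ψ = 0.24.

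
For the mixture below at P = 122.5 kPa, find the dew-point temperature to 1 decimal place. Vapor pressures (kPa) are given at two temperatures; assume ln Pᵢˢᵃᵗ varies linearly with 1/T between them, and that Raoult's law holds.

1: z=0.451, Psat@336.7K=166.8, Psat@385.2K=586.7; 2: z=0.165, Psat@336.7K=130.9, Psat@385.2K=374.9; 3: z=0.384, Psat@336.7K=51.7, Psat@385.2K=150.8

Dew-point temperature: Σzᵢ·P/Pᵢˢᵃᵗ(T) = 1. Interpolate ln Pᵢˢᵃᵗ = aᵢ + bᵢ/T.
  T = 336.7 K: ΣzᵢP/Pᵢˢᵃᵗ = 1.3955
  T = 385.2 K: ΣzᵢP/Pᵢˢᵃᵗ = 0.4600
  T = 360.9 K: ΣzᵢP/Pᵢˢᵃᵗ = 0.7722
  T = 348.8 K: ΣzᵢP/Pᵢˢᵃᵗ = 1.0272
  T = 354.9 K: ΣzᵢP/Pᵢˢᵃᵗ = 0.8874
  T = 351.9 K: ΣzᵢP/Pᵢˢᵃᵗ = 0.9530
  T = 350.4 K: ΣzᵢP/Pᵢˢᵃᵗ = 0.9880
Interpolating between 348.8 K and 350.4 K gives T ≈ 349.9 K.

T = 349.9 K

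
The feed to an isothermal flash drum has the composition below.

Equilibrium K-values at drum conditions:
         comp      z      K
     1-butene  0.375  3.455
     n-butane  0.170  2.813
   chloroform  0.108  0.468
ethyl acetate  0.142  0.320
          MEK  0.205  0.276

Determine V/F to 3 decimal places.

Rachford–Rice: g(V/F) = Σ zᵢ(Kᵢ−1)/(1+V/F(Kᵢ−1)) = 0.
g(0) = ΣzᵢKᵢ − 1 = 0.926 and g(1) = 1 − Σzᵢ/Kᵢ = -0.586, so a root lies in (0, 1).
Iterate (Newton) starting at V/F = 0.5:
  V/F = 0.500: g = 0.1177, g' = -1.081 → V/F = 0.609
Converged at V/F = 0.609.

V/F = 0.609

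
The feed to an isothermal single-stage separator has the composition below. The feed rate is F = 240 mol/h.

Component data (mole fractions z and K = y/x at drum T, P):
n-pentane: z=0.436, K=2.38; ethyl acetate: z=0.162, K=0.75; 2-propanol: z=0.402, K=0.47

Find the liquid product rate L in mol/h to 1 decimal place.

Let ψ = V/F and solve Σ zᵢ(Kᵢ−1)/(1+ψ(Kᵢ−1)) = 0.
Feasibility: ΣzᵢKᵢ = 1.348, Σzᵢ/Kᵢ = 1.255 — both > 1, two phases present.
Newton–Raphson from ψ = 0.53:
  ψ = 0.530: g = 0.0045, g' = -0.509 → ψ = 0.539
Converged at ψ = 0.539.
Then V = ψ·F = 0.5389·240 = 129.3 mol/h and L = F − V = 110.7 mol/h.

L = 110.7 mol/h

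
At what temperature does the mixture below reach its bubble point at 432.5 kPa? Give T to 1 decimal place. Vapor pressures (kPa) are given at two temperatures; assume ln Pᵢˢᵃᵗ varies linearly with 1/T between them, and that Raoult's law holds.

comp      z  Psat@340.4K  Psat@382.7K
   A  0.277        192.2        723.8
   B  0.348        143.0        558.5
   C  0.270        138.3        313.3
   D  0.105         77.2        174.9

T = 377.3 K

Bubble-point temperature: ΣzᵢPᵢˢᵃᵗ(T) = P. Interpolate ln Pᵢˢᵃᵗ = aᵢ + bᵢ/T.
  T = 340.4 K: ΣzᵢPᵢˢᵃᵗ = 148.45 kPa
  T = 382.7 K: ΣzᵢPᵢˢᵃᵗ = 497.81 kPa
  T = 361.5 K: ΣzᵢPᵢˢᵃᵗ = 279.41 kPa
  T = 372.1 K: ΣzᵢPᵢˢᵃᵗ = 375.52 kPa
  T = 377.4 K: ΣzᵢPᵢˢᵃᵗ = 433.08 kPa
  T = 374.8 K: ΣzᵢPᵢˢᵃᵗ = 403.99 kPa
Interpolating between 374.8 K and 377.4 K gives T ≈ 377.3 K.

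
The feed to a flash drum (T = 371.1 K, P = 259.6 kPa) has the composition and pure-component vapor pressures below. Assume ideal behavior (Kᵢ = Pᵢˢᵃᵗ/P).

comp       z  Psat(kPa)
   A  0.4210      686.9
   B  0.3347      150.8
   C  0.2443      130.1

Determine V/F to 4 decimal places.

V/F = 0.5756

Raoult's law: Kᵢ = Pᵢˢᵃᵗ/P = Pᵢˢᵃᵗ/259.6.
  K_A = 686.9/259.6 = 2.645994, K_B = 150.8/259.6 = 0.580894, K_C = 130.1/259.6 = 0.501156
Rachford–Rice: g(V/F) = Σ zᵢ(Kᵢ−1)/(1+V/F(Kᵢ−1)) = 0.
Feasibility: ΣzᵢKᵢ = 1.4308, Σzᵢ/Kᵢ = 1.2228 — both > 1, two phases present.
Iterate (Newton) starting at V/F = 0.65:
  V/F = 0.6500: g = -0.03836, g' = -0.5104 → V/F = 0.5748
  V/F = 0.5748: g = 0.00040, g' = -0.5227 → V/F = 0.5756
Converged at V/F = 0.5756.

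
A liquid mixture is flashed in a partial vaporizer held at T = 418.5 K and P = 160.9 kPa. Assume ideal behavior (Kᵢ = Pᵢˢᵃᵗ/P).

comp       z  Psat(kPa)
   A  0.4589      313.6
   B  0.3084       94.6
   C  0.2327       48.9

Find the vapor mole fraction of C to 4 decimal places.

y_C = 0.0877

Raoult's law: Kᵢ = Pᵢˢᵃᵗ/P = Pᵢˢᵃᵗ/160.9.
  K_A = 313.6/160.9 = 1.949037, K_B = 94.6/160.9 = 0.587943, K_C = 48.9/160.9 = 0.303915
Newton iteration, V/F⁰ = 0.5:
  V/F = 0.5000: g = -0.11314, g' = -0.5384 → V/F = 0.2899
  V/F = 0.2899: g = -0.00568, g' = -0.4987 → V/F = 0.2785
Converged at V/F = 0.2785.
Compositions from xᵢ = zᵢ/(1+V/F(Kᵢ−1)), yᵢ = Kᵢxᵢ:
  A: x = 0.3630, y = 0.7075
  B: x = 0.3484, y = 0.2048
  C: x = 0.2887, y = 0.0877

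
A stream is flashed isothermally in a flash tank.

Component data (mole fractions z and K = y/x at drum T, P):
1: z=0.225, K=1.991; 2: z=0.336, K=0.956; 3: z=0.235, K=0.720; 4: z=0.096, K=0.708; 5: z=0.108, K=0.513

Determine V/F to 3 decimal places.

V/F = 0.264

Newton iteration, V/F⁰ = 0.5:
  V/F = 0.500: g = -0.0449, g' = -0.180 → V/F = 0.251
  V/F = 0.251: g = 0.0026, g' = -0.206 → V/F = 0.264
Converged at V/F = 0.264.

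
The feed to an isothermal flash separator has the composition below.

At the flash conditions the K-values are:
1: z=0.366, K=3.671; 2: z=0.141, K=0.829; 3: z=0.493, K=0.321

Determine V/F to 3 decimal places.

Newton iteration, V/F⁰ = 0.5:
  V/F = 0.500: g = -0.1146, g' = -1.005 → V/F = 0.386
  V/F = 0.386: g = 0.0019, g' = -1.055 → V/F = 0.388
Converged at V/F = 0.388.

V/F = 0.388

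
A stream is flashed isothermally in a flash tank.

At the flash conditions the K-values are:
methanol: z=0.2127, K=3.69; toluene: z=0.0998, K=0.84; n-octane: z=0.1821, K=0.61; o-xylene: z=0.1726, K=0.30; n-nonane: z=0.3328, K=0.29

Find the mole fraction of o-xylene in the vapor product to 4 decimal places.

y_o-xylene = 0.0549

Rachford–Rice: g(V/F) = Σ zᵢ(Kᵢ−1)/(1+V/F(Kᵢ−1)) = 0.
Feasibility: ΣzᵢKᵢ = 1.1281, Σzᵢ/Kᵢ = 2.1979 — both > 1, two phases present.
Newton–Raphson from V/F = 0.5:
  V/F = 0.5000: g = -0.41380, g' = -0.9291 → V/F = 0.0546
  V/F = 0.0546: g = 0.03876, g' = -1.4746 → V/F = 0.0809
  V/F = 0.0809: g = 0.00164, g' = -1.3542 → V/F = 0.0821
Converged at V/F = 0.0821.
Compositions from xᵢ = zᵢ/(1+V/F(Kᵢ−1)), yᵢ = Kᵢxᵢ:
  methanol: x = 0.1742, y = 0.6429
  toluene: x = 0.1011, y = 0.0849
  n-octane: x = 0.1881, y = 0.1148
  o-xylene: x = 0.1831, y = 0.0549
  n-nonane: x = 0.3534, y = 0.1025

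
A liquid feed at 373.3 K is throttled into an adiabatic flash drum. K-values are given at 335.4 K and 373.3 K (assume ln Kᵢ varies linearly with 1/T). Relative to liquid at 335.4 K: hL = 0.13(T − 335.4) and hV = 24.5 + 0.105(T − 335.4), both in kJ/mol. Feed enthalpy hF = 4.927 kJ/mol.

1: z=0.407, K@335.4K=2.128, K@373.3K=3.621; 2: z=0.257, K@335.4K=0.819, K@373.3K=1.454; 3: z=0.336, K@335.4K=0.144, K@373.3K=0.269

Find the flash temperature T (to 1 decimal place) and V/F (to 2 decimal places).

Adiabatic flash: solve Rachford–Rice at each trial T, then check hF = ψ·hV(T) + (1−ψ)·hL(T).
  T = 335.4 K: K = (2.128, 0.819, 0.144), RR gives ψ = 0.171, H_out = 4.187 kJ/mol
  T = 373.3 K: K = (3.621, 1.454, 0.269), RR gives ψ = 0.666, H_out = 20.602 kJ/mol
  T = 354.4 K: K = (2.818, 1.109, 0.200), RR gives ψ = 0.465, H_out = 13.636 kJ/mol
  T = 344.9 K: K = (2.458, 0.957, 0.171), RR gives ψ = 0.337, H_out = 9.409 kJ/mol
  T = 340.1 K: K = (2.288, 0.886, 0.157), RR gives ψ = 0.259, H_out = 6.933 kJ/mol
  T = 337.8 K: K = (2.209, 0.853, 0.150), RR gives ψ = 0.218, H_out = 5.635 kJ/mol
Linear interpolation between T = 335.4 (H_out = 4.187) and T = 337.8 (H_out = 5.635) on hF = 4.927 gives T ≈ 336.6 K, at which ψ = 0.19.

T = 336.6 K, V/F = 0.19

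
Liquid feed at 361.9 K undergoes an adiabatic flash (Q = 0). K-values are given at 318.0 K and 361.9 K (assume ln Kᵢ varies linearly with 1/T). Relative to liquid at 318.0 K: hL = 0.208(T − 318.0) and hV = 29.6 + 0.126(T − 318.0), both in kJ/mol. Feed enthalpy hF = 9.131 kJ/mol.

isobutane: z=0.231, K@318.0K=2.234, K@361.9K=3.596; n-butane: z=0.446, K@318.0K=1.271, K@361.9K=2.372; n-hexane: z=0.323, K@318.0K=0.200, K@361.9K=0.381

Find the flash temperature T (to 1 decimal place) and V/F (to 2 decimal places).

T = 319.5 K, V/F = 0.30

Adiabatic flash: solve Rachford–Rice at each trial T, then check hF = ψ·hV(T) + (1−ψ)·hL(T).
  T = 318.0 K: K = (2.234, 1.271, 0.200), RR gives ψ = 0.264, H_out = 7.826 kJ/mol
  T = 361.9 K: K = (3.596, 2.372, 0.381), RR gives ψ = 0.902, H_out = 32.590 kJ/mol
  T = 339.9 K: K = (2.877, 1.770, 0.282), RR gives ψ = 0.637, H_out = 22.272 kJ/mol
  T = 328.9 K: K = (2.544, 1.507, 0.239), RR gives ψ = 0.479, H_out = 16.012 kJ/mol
  T = 323.4 K: K = (2.385, 1.385, 0.219), RR gives ψ = 0.381, H_out = 12.222 kJ/mol
  T = 320.7 K: K = (2.309, 1.327, 0.209), RR gives ψ = 0.325, H_out = 10.122 kJ/mol
  T = 319.4 K: K = (2.273, 1.300, 0.205), RR gives ψ = 0.297, H_out = 9.043 kJ/mol
Linear interpolation between T = 319.4 (H_out = 9.043) and T = 320.7 (H_out = 10.122) on hF = 9.131 gives T ≈ 319.5 K, at which ψ = 0.30.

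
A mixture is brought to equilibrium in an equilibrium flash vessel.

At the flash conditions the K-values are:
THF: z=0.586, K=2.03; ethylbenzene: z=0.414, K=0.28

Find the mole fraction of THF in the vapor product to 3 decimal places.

y_THF = 0.835

Rachford–Rice: g(V/F) = Σ zᵢ(Kᵢ−1)/(1+V/F(Kᵢ−1)) = 0.
g(0) = ΣzᵢKᵢ − 1 = 0.305 and g(1) = 1 − Σzᵢ/Kᵢ = -0.767, so a root lies in (0, 1).
Iterate (Newton) starting at V/F = 0.5:
  V/F = 0.500: g = -0.0673, g' = -0.795 → V/F = 0.415
  V/F = 0.415: g = -0.0025, g' = -0.742 → V/F = 0.412
Converged at V/F = 0.412.
Compositions from xᵢ = zᵢ/(1+V/F(Kᵢ−1)), yᵢ = Kᵢxᵢ:
  THF: x = 0.411, y = 0.835
  ethylbenzene: x = 0.589, y = 0.165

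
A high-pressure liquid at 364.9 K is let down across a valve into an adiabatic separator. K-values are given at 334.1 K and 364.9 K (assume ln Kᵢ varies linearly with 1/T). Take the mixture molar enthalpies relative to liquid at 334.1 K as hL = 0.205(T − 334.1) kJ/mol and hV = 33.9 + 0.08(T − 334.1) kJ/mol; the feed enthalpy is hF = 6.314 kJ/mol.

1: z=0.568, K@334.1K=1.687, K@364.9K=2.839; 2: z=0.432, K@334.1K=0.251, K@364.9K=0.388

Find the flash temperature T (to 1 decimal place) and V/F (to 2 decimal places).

T = 335.7 K, V/F = 0.18

Adiabatic flash: solve Rachford–Rice at each trial T, then check hF = ψ·hV(T) + (1−ψ)·hL(T).
  T = 334.1 K: K = (1.687, 0.251), RR gives ψ = 0.130, H_out = 4.391 kJ/mol
  T = 364.9 K: K = (2.839, 0.388), RR gives ψ = 0.693, H_out = 27.144 kJ/mol
  T = 349.5 K: K = (2.214, 0.315), RR gives ψ = 0.473, H_out = 18.293 kJ/mol
  T = 341.8 K: K = (1.938, 0.282), RR gives ψ = 0.331, H_out = 12.470 kJ/mol
  T = 338.0 K: K = (1.811, 0.266), RR gives ψ = 0.242, H_out = 8.880 kJ/mol
  T = 336.1 K: K = (1.750, 0.259), RR gives ψ = 0.190, H_out = 6.817 kJ/mol
Linear interpolation between T = 334.1 (H_out = 4.391) and T = 336.1 (H_out = 6.817) on hF = 6.314 gives T ≈ 335.7 K, at which ψ = 0.18.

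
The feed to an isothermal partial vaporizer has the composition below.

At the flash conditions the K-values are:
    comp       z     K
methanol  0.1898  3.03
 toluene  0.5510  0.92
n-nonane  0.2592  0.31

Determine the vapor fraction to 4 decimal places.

Newton–Raphson from ψ = 0.5:
  ψ = 0.5000: g = -0.12775, g' = -0.4841 → ψ = 0.2361
  ψ = 0.2361: g = 0.00188, g' = -0.5372 → ψ = 0.2396
Converged at ψ = 0.2396.

ψ = 0.2396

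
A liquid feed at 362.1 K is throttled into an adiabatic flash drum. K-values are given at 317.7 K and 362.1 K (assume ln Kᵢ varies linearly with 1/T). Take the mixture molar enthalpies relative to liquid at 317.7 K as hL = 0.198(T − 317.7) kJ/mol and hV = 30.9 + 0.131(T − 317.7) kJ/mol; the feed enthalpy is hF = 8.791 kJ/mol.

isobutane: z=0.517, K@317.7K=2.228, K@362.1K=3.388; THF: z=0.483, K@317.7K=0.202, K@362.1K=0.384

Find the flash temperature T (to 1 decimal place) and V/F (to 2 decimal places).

T = 319.6 K, V/F = 0.27

Adiabatic flash: solve Rachford–Rice at each trial T, then check hF = ψ·hV(T) + (1−ψ)·hL(T).
  T = 317.7 K: K = (2.228, 0.202), RR gives ψ = 0.255, H_out = 7.866 kJ/mol
  T = 362.1 K: K = (3.388, 0.384), RR gives ψ = 0.637, H_out = 26.580 kJ/mol
  T = 339.9 K: K = (2.785, 0.284), RR gives ψ = 0.452, H_out = 17.688 kJ/mol
  T = 328.8 K: K = (2.501, 0.241), RR gives ψ = 0.359, H_out = 13.034 kJ/mol
  T = 323.2 K: K = (2.361, 0.221), RR gives ψ = 0.309, H_out = 10.516 kJ/mol
  T = 320.4 K: K = (2.293, 0.211), RR gives ψ = 0.282, H_out = 9.192 kJ/mol
  T = 319.0 K: K = (2.259, 0.206), RR gives ψ = 0.268, H_out = 8.511 kJ/mol
Linear interpolation between T = 319.0 (H_out = 8.511) and T = 320.4 (H_out = 9.192) on hF = 8.791 gives T ≈ 319.6 K, at which ψ = 0.27.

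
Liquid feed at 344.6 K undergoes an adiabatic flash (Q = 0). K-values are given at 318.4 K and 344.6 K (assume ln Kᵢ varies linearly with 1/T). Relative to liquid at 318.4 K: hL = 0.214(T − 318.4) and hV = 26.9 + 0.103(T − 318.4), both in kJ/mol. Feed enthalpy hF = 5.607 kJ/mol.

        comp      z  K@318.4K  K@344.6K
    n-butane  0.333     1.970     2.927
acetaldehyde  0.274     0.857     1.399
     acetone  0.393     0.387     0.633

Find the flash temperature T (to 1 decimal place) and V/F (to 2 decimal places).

Adiabatic flash: solve Rachford–Rice at each trial T, then check hF = ψ·hV(T) + (1−ψ)·hL(T).
  T = 318.4 K: K = (1.970, 0.857, 0.387), RR gives ψ = 0.096, H_out = 2.570 kJ/mol
  T = 344.6 K: K = (2.927, 1.399, 0.633), RR gives ψ = 1.000, H_out = 29.599 kJ/mol
  T = 331.5 K: K = (2.420, 1.106, 0.500), RR gives ψ = 0.604, H_out = 18.177 kJ/mol
  T = 324.9 K: K = (2.186, 0.975, 0.440), RR gives ψ = 0.347, H_out = 10.479 kJ/mol
  T = 321.6 K: K = (2.075, 0.914, 0.413), RR gives ψ = 0.221, H_out = 6.545 kJ/mol
  T = 320.0 K: K = (2.022, 0.885, 0.400), RR gives ψ = 0.159, H_out = 4.583 kJ/mol
Linear interpolation between T = 320.0 (H_out = 4.583) and T = 321.6 (H_out = 6.545) on hF = 5.607 gives T ≈ 320.8 K, at which ψ = 0.19.

T = 320.8 K, V/F = 0.19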